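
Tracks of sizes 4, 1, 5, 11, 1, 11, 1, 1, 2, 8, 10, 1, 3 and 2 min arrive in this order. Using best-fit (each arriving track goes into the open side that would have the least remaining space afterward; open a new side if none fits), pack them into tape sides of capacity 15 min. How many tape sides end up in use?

5

  4 → side 1 (new)  [load 4/15]
  1 → side 1  [load 5/15]
  5 → side 1  [load 10/15]
  11 → side 2 (new)  [load 11/15]
  1 → side 2  [load 12/15]
  11 → side 3 (new)  [load 11/15]
  1 → side 2  [load 13/15]
  1 → side 2  [load 14/15]
  2 → side 3  [load 13/15]
  8 → side 4 (new)  [load 8/15]
  10 → side 5 (new)  [load 10/15]
  1 → side 2  [load 15/15]
  3 → side 1  [load 13/15]
  2 → side 1  [load 15/15]
5 tape sides opened.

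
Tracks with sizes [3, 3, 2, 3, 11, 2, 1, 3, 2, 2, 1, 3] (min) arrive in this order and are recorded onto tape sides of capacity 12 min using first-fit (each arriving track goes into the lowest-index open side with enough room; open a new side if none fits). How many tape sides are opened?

3

  3 → side 1 (new)  [load 3/12]
  3 → side 1  [load 6/12]
  2 → side 1  [load 8/12]
  3 → side 1  [load 11/12]
  11 → side 2 (new)  [load 11/12]
  2 → side 3 (new)  [load 2/12]
  1 → side 1  [load 12/12]
  3 → side 3  [load 5/12]
  2 → side 3  [load 7/12]
  2 → side 3  [load 9/12]
  1 → side 2  [load 12/12]
  3 → side 3  [load 12/12]
3 tape sides opened.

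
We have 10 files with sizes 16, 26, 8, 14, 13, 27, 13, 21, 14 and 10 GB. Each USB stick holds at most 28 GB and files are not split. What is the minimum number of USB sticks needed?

7

Total = 27 + 26 + 21 + 16 + 14 + 14 + 13 + 13 + 10 + 8 = 162 GB.
Lower bound: ⌈162/28⌉ = 6 USB sticks.
A packing using 7 USB sticks:
  USB stick 1: 27 = 27
  USB stick 2: 26 = 26
  USB stick 3: 21 = 21
  USB stick 4: 16 + 10 = 26
  USB stick 5: 14 + 14 = 28
  USB stick 6: 13 + 13 = 26
  USB stick 7: 8 = 8
No arrangement into 6 USB sticks stays within capacity, so 7 is optimal.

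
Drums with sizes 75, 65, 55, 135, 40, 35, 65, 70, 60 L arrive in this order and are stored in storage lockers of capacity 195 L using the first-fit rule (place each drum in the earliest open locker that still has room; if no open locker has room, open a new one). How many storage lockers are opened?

  75 → locker 1 (new)  [load 75/195]
  65 → locker 1  [load 140/195]
  55 → locker 1  [load 195/195]
  135 → locker 2 (new)  [load 135/195]
  40 → locker 2  [load 175/195]
  35 → locker 3 (new)  [load 35/195]
  65 → locker 3  [load 100/195]
  70 → locker 3  [load 170/195]
  60 → locker 4 (new)  [load 60/195]
4 storage lockers opened.

4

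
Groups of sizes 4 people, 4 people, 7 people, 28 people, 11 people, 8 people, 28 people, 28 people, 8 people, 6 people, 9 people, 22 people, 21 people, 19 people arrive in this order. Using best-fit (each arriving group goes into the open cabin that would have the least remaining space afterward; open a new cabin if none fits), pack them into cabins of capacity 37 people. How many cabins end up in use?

  4 → cabin 1 (new)  [load 4/37]
  4 → cabin 1  [load 8/37]
  7 → cabin 1  [load 15/37]
  28 → cabin 2 (new)  [load 28/37]
  11 → cabin 1  [load 26/37]
  8 → cabin 2  [load 36/37]
  28 → cabin 3 (new)  [load 28/37]
  28 → cabin 4 (new)  [load 28/37]
  8 → cabin 3  [load 36/37]
  6 → cabin 4  [load 34/37]
  9 → cabin 1  [load 35/37]
  22 → cabin 5 (new)  [load 22/37]
  21 → cabin 6 (new)  [load 21/37]
  19 → cabin 7 (new)  [load 19/37]
7 cabins opened.

7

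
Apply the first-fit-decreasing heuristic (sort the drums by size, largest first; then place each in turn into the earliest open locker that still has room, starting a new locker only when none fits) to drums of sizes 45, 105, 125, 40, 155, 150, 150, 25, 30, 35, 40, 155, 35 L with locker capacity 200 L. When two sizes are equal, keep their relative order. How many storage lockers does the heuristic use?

Sorted descending: 155, 155, 150, 150, 125, 105, 45, 40, 40, 35, 35, 30, 25.
  155 → locker 1 (new)  [load 155/200]
  155 → locker 2 (new)  [load 155/200]
  150 → locker 3 (new)  [load 150/200]
  150 → locker 4 (new)  [load 150/200]
  125 → locker 5 (new)  [load 125/200]
  105 → locker 6 (new)  [load 105/200]
  45 → locker 1  [load 200/200]
  40 → locker 2  [load 195/200]
  40 → locker 3  [load 190/200]
  35 → locker 4  [load 185/200]
  35 → locker 5  [load 160/200]
  30 → locker 5  [load 190/200]
  25 → locker 6  [load 130/200]
6 storage lockers opened.

6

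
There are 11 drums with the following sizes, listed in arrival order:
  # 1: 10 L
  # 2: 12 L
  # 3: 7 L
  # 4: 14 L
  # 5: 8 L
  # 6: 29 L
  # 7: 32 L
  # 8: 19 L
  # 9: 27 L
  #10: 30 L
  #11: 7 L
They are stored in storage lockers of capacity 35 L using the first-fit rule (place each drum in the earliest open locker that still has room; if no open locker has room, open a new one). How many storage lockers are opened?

  10 → locker 1 (new)  [load 10/35]
  12 → locker 1  [load 22/35]
  7 → locker 1  [load 29/35]
  14 → locker 2 (new)  [load 14/35]
  8 → locker 2  [load 22/35]
  29 → locker 3 (new)  [load 29/35]
  32 → locker 4 (new)  [load 32/35]
  19 → locker 5 (new)  [load 19/35]
  27 → locker 6 (new)  [load 27/35]
  30 → locker 7 (new)  [load 30/35]
  7 → locker 2  [load 29/35]
7 storage lockers opened.

7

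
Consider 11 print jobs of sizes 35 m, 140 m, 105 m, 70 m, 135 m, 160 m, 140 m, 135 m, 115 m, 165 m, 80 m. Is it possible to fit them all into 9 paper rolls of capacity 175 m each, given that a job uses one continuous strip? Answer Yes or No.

A valid assignment using 9 paper rolls:
  roll 1: 165 = 165
  roll 2: 160 = 160
  roll 3: 140 + 35 = 175
  roll 4: 140 = 140
  roll 5: 135 = 135
  roll 6: 135 = 135
  roll 7: 115 = 115
  roll 8: 105 + 70 = 175
  roll 9: 80 = 80
Every load is within 175 m, so 9 paper rolls suffice.

Yes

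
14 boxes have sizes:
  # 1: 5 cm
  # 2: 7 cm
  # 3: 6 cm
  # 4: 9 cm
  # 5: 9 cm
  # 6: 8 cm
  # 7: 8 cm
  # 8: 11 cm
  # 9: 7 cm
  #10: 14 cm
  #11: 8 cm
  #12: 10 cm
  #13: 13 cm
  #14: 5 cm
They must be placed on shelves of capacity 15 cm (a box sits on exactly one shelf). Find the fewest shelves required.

9

Total = 14 + 13 + 11 + 10 + 9 + 9 + 8 + 8 + 8 + 7 + 7 + 6 + 5 + 5 = 120 cm.
Lower bound: ⌈120/15⌉ = 8 shelves.
Also, 9 boxes each exceed 15/2 cm, and no two of those can share a shelf, so at least 9 shelves are needed.
A packing using 9 shelves:
  shelf 1: 14 = 14
  shelf 2: 13 = 13
  shelf 3: 11 = 11
  shelf 4: 10 + 5 = 15
  shelf 5: 9 + 6 = 15
  shelf 6: 9 + 5 = 14
  shelf 7: 8 + 7 = 15
  shelf 8: 8 + 7 = 15
  shelf 9: 8 = 8
This matches the lower bound, so 9 is optimal.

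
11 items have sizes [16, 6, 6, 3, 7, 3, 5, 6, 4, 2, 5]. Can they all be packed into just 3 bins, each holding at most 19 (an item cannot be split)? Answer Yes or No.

No

Total = 63; ⌈63/19⌉ = 4.
At least 4 bins are required, but only 3 are allowed.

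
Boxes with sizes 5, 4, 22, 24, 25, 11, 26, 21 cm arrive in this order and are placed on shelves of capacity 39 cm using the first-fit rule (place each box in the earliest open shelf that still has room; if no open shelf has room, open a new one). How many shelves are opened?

5

  5 → shelf 1 (new)  [load 5/39]
  4 → shelf 1  [load 9/39]
  22 → shelf 1  [load 31/39]
  24 → shelf 2 (new)  [load 24/39]
  25 → shelf 3 (new)  [load 25/39]
  11 → shelf 2  [load 35/39]
  26 → shelf 4 (new)  [load 26/39]
  21 → shelf 5 (new)  [load 21/39]
5 shelves opened.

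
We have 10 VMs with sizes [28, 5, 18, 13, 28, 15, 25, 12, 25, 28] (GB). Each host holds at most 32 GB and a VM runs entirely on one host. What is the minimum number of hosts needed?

7

Total = 28 + 28 + 28 + 25 + 25 + 18 + 15 + 13 + 12 + 5 = 197 GB.
Lower bound: ⌈197/32⌉ = 7 hosts.
A packing using 7 hosts:
  host 1: 28 = 28
  host 2: 28 = 28
  host 3: 28 = 28
  host 4: 25 + 5 = 30
  host 5: 25 = 25
  host 6: 18 + 13 = 31
  host 7: 15 + 12 = 27
This matches the lower bound, so 7 is optimal.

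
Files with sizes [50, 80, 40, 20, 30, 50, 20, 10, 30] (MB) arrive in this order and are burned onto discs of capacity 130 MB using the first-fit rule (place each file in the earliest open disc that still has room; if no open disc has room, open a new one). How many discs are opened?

3

  50 → disc 1 (new)  [load 50/130]
  80 → disc 1  [load 130/130]
  40 → disc 2 (new)  [load 40/130]
  20 → disc 2  [load 60/130]
  30 → disc 2  [load 90/130]
  50 → disc 3 (new)  [load 50/130]
  20 → disc 2  [load 110/130]
  10 → disc 2  [load 120/130]
  30 → disc 3  [load 80/130]
3 discs opened.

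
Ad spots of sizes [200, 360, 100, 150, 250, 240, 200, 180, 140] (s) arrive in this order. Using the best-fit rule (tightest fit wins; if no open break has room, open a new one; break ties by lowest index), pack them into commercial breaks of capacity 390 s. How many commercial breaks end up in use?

5

  200 → break 1 (new)  [load 200/390]
  360 → break 2 (new)  [load 360/390]
  100 → break 1  [load 300/390]
  150 → break 3 (new)  [load 150/390]
  250 → break 4 (new)  [load 250/390]
  240 → break 3  [load 390/390]
  200 → break 5 (new)  [load 200/390]
  180 → break 5  [load 380/390]
  140 → break 4  [load 390/390]
5 commercial breaks opened.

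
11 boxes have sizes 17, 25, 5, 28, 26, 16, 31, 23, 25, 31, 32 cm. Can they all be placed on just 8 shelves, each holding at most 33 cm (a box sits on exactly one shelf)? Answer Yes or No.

No

Total = 259 cm; ⌈259/33⌉ = 8.
9 boxes each exceed half the capacity and cannot share a shelf, forcing at least 9 shelves.
At least 9 shelves are required, but only 8 are allowed.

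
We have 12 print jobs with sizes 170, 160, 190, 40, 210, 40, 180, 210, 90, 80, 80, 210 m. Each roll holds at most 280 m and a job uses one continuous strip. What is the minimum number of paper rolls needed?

Total = 210 + 210 + 210 + 190 + 180 + 170 + 160 + 90 + 80 + 80 + 40 + 40 = 1660 m.
Lower bound: ⌈1660/280⌉ = 6 paper rolls.
Also, 7 print jobs each exceed 140 m, and no two of those can share a roll, so at least 7 paper rolls are needed.
A packing using 7 paper rolls:
  roll 1: 210 + 40 = 250
  roll 2: 210 + 40 = 250
  roll 3: 210 = 210
  roll 4: 190 + 90 = 280
  roll 5: 180 + 80 = 260
  roll 6: 170 + 80 = 250
  roll 7: 160 = 160
This matches the lower bound, so 7 is optimal.

7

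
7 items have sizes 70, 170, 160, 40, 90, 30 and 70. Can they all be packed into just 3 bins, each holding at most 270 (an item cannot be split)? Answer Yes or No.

A valid assignment using 3 bins:
  bin 1: 170 + 90 = 260
  bin 2: 160 + 70 + 40 = 270
  bin 3: 70 + 30 = 100
Every load is within 270, so 3 bins suffice.

Yes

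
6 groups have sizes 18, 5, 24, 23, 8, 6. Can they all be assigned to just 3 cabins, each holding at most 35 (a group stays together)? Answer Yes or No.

A valid assignment using 3 cabins:
  cabin 1: 24 + 8 = 32
  cabin 2: 23 + 6 + 5 = 34
  cabin 3: 18 = 18
Every load is within 35, so 3 cabins suffice.

Yes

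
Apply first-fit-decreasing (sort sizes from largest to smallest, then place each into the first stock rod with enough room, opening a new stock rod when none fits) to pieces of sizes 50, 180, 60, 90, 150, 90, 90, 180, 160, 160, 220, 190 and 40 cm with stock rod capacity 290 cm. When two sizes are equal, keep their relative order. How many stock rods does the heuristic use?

7

Sorted descending: 220, 190, 180, 180, 160, 160, 150, 90, 90, 90, 60, 50, 40.
  220 → stock rod 1 (new)  [load 220/290]
  190 → stock rod 2 (new)  [load 190/290]
  180 → stock rod 3 (new)  [load 180/290]
  180 → stock rod 4 (new)  [load 180/290]
  160 → stock rod 5 (new)  [load 160/290]
  160 → stock rod 6 (new)  [load 160/290]
  150 → stock rod 7 (new)  [load 150/290]
  90 → stock rod 2  [load 280/290]
  90 → stock rod 3  [load 270/290]
  90 → stock rod 4  [load 270/290]
  60 → stock rod 1  [load 280/290]
  50 → stock rod 5  [load 210/290]
  40 → stock rod 5  [load 250/290]
7 stock rods opened.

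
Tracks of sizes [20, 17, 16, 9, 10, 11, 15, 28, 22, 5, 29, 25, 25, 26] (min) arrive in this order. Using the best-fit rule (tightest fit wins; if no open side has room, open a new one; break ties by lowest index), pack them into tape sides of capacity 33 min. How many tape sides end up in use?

  20 → side 1 (new)  [load 20/33]
  17 → side 2 (new)  [load 17/33]
  16 → side 2  [load 33/33]
  9 → side 1  [load 29/33]
  10 → side 3 (new)  [load 10/33]
  11 → side 3  [load 21/33]
  15 → side 4 (new)  [load 15/33]
  28 → side 5 (new)  [load 28/33]
  22 → side 6 (new)  [load 22/33]
  5 → side 5  [load 33/33]
  29 → side 7 (new)  [load 29/33]
  25 → side 8 (new)  [load 25/33]
  25 → side 9 (new)  [load 25/33]
  26 → side 10 (new)  [load 26/33]
10 tape sides opened.

10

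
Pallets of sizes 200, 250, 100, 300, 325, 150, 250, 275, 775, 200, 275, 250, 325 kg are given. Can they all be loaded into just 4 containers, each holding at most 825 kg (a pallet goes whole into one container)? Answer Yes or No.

No

Total = 3675 kg; ⌈3675/825⌉ = 5.
At least 5 containers are required, but only 4 are allowed.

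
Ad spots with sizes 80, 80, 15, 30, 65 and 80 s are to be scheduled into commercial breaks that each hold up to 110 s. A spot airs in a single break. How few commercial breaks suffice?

4

Total = 80 + 80 + 80 + 65 + 30 + 15 = 350 s.
Lower bound: ⌈350/110⌉ = 4 commercial breaks.
A packing using 4 commercial breaks:
  break 1: 80 + 30 = 110
  break 2: 80 + 15 = 95
  break 3: 80 = 80
  break 4: 65 = 65
This matches the lower bound, so 4 is optimal.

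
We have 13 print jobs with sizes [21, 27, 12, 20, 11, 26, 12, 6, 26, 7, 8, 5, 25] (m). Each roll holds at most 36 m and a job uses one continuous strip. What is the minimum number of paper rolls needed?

Total = 27 + 26 + 26 + 25 + 21 + 20 + 12 + 12 + 11 + 8 + 7 + 6 + 5 = 206 m.
Lower bound: ⌈206/36⌉ = 6 paper rolls.
A packing using 7 paper rolls:
  roll 1: 27 + 8 = 35
  roll 2: 26 + 7 = 33
  roll 3: 26 + 6 = 32
  roll 4: 25 + 11 = 36
  roll 5: 21 + 12 = 33
  roll 6: 20 + 12 = 32
  roll 7: 5 = 5
No arrangement into 6 paper rolls stays within capacity, so 7 is optimal.

7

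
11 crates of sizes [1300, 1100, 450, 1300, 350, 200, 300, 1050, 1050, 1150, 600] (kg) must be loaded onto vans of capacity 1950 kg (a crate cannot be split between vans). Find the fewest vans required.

6

Total = 1300 + 1300 + 1150 + 1100 + 1050 + 1050 + 600 + 450 + 350 + 300 + 200 = 8850 kg.
Lower bound: ⌈8850/1950⌉ = 5 vans.
Also, 6 crates each exceed 975 kg, and no two of those can share a van, so at least 6 vans are needed.
A packing using 6 vans:
  van 1: 1300 + 600 = 1900
  van 2: 1300 + 450 + 200 = 1950
  van 3: 1150 + 350 + 300 = 1800
  van 4: 1100 = 1100
  van 5: 1050 = 1050
  van 6: 1050 = 1050
This matches the lower bound, so 6 is optimal.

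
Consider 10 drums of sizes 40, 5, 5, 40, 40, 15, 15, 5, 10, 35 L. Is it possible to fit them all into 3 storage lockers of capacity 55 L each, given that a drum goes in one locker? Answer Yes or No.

Total = 210 L; ⌈210/55⌉ = 4.
At least 4 storage lockers are required, but only 3 are allowed.

No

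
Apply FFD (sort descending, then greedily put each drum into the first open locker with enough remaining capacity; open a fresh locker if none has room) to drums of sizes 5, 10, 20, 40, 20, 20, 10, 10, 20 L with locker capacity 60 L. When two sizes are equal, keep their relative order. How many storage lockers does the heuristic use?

Sorted descending: 40, 20, 20, 20, 20, 10, 10, 10, 5.
  40 → locker 1 (new)  [load 40/60]
  20 → locker 1  [load 60/60]
  20 → locker 2 (new)  [load 20/60]
  20 → locker 2  [load 40/60]
  20 → locker 2  [load 60/60]
  10 → locker 3 (new)  [load 10/60]
  10 → locker 3  [load 20/60]
  10 → locker 3  [load 30/60]
  5 → locker 3  [load 35/60]
3 storage lockers opened.

3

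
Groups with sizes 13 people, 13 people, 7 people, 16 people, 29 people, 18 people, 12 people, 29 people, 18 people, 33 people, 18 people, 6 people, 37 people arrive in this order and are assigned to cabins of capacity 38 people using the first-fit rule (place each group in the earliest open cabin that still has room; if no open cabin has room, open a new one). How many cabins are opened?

8

  13 → cabin 1 (new)  [load 13/38]
  13 → cabin 1  [load 26/38]
  7 → cabin 1  [load 33/38]
  16 → cabin 2 (new)  [load 16/38]
  29 → cabin 3 (new)  [load 29/38]
  18 → cabin 2  [load 34/38]
  12 → cabin 4 (new)  [load 12/38]
  29 → cabin 5 (new)  [load 29/38]
  18 → cabin 4  [load 30/38]
  33 → cabin 6 (new)  [load 33/38]
  18 → cabin 7 (new)  [load 18/38]
  6 → cabin 3  [load 35/38]
  37 → cabin 8 (new)  [load 37/38]
8 cabins opened.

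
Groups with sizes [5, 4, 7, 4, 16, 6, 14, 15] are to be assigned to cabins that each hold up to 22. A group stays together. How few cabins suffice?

Total = 16 + 15 + 14 + 7 + 6 + 5 + 4 + 4 = 71.
Lower bound: ⌈71/22⌉ = 4 cabins.
A packing using 4 cabins:
  cabin 1: 16 + 6 = 22
  cabin 2: 15 + 7 = 22
  cabin 3: 14 + 5 = 19
  cabin 4: 4 + 4 = 8
This matches the lower bound, so 4 is optimal.

4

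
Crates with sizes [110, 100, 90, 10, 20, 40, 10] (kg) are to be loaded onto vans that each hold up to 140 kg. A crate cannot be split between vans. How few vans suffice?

3

Total = 110 + 100 + 90 + 40 + 20 + 10 + 10 = 380 kg.
Lower bound: ⌈380/140⌉ = 3 vans.
A packing using 3 vans:
  van 1: 110 + 20 + 10 = 140
  van 2: 100 + 40 = 140
  van 3: 90 + 10 = 100
This matches the lower bound, so 3 is optimal.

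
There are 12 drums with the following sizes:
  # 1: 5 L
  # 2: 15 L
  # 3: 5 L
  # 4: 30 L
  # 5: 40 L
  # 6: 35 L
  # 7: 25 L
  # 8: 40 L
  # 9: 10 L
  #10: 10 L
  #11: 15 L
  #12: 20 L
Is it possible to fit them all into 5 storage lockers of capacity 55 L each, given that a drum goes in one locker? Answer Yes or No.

Yes

A valid assignment using 5 storage lockers:
  locker 1: 40 + 15 = 55
  locker 2: 40 + 15 = 55
  locker 3: 35 + 20 = 55
  locker 4: 30 + 25 = 55
  locker 5: 10 + 10 + 5 + 5 = 30
Every load is within 55 L, so 5 storage lockers suffice.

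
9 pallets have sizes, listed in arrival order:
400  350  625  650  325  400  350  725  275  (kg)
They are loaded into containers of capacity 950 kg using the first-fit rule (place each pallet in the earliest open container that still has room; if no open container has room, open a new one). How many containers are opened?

  400 → container 1 (new)  [load 400/950]
  350 → container 1  [load 750/950]
  625 → container 2 (new)  [load 625/950]
  650 → container 3 (new)  [load 650/950]
  325 → container 2  [load 950/950]
  400 → container 4 (new)  [load 400/950]
  350 → container 4  [load 750/950]
  725 → container 5 (new)  [load 725/950]
  275 → container 3  [load 925/950]
5 containers opened.

5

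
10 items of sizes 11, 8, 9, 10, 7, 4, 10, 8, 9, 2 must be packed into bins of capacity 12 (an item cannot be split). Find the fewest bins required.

Total = 11 + 10 + 10 + 9 + 9 + 8 + 8 + 7 + 4 + 2 = 78.
Lower bound: ⌈78/12⌉ = 7 bins.
Also, 8 items each exceed 6, and no two of those can share a bin, so at least 8 bins are needed.
A packing using 8 bins:
  bin 1: 11 = 11
  bin 2: 10 + 2 = 12
  bin 3: 10 = 10
  bin 4: 9 = 9
  bin 5: 9 = 9
  bin 6: 8 + 4 = 12
  bin 7: 8 = 8
  bin 8: 7 = 7
This matches the lower bound, so 8 is optimal.

8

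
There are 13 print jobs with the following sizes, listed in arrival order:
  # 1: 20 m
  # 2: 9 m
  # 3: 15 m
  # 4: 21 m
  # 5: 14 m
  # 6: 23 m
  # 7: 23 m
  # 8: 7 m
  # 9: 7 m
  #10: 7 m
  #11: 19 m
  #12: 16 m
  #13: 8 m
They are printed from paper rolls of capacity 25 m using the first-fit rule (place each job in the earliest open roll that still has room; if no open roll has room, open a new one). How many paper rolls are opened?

9

  20 → roll 1 (new)  [load 20/25]
  9 → roll 2 (new)  [load 9/25]
  15 → roll 2  [load 24/25]
  21 → roll 3 (new)  [load 21/25]
  14 → roll 4 (new)  [load 14/25]
  23 → roll 5 (new)  [load 23/25]
  23 → roll 6 (new)  [load 23/25]
  7 → roll 4  [load 21/25]
  7 → roll 7 (new)  [load 7/25]
  7 → roll 7  [load 14/25]
  19 → roll 8 (new)  [load 19/25]
  16 → roll 9 (new)  [load 16/25]
  8 → roll 7  [load 22/25]
9 paper rolls opened.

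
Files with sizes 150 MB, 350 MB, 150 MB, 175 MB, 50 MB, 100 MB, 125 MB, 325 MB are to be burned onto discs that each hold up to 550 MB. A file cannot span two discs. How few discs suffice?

Total = 350 + 325 + 175 + 150 + 150 + 125 + 100 + 50 = 1425 MB.
Lower bound: ⌈1425/550⌉ = 3 discs.
A packing using 3 discs:
  disc 1: 350 + 175 = 525
  disc 2: 325 + 150 + 50 = 525
  disc 3: 150 + 125 + 100 = 375
This matches the lower bound, so 3 is optimal.

3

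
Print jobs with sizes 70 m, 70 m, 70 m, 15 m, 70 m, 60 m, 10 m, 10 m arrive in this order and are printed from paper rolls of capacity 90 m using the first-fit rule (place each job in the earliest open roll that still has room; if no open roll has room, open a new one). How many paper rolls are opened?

5

  70 → roll 1 (new)  [load 70/90]
  70 → roll 2 (new)  [load 70/90]
  70 → roll 3 (new)  [load 70/90]
  15 → roll 1  [load 85/90]
  70 → roll 4 (new)  [load 70/90]
  60 → roll 5 (new)  [load 60/90]
  10 → roll 2  [load 80/90]
  10 → roll 2  [load 90/90]
5 paper rolls opened.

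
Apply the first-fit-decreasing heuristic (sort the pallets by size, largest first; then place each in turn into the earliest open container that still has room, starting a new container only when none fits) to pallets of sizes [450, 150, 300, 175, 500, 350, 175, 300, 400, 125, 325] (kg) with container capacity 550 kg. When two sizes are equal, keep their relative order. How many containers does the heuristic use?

7

Sorted descending: 500, 450, 400, 350, 325, 300, 300, 175, 175, 150, 125.
  500 → container 1 (new)  [load 500/550]
  450 → container 2 (new)  [load 450/550]
  400 → container 3 (new)  [load 400/550]
  350 → container 4 (new)  [load 350/550]
  325 → container 5 (new)  [load 325/550]
  300 → container 6 (new)  [load 300/550]
  300 → container 7 (new)  [load 300/550]
  175 → container 4  [load 525/550]
  175 → container 5  [load 500/550]
  150 → container 3  [load 550/550]
  125 → container 6  [load 425/550]
7 containers opened.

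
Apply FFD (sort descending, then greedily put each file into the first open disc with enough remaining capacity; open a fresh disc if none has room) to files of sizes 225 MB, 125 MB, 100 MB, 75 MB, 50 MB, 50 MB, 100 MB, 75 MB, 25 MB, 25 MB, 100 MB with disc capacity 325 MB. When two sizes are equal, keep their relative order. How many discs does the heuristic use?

3

Sorted descending: 225, 125, 100, 100, 100, 75, 75, 50, 50, 25, 25.
  225 → disc 1 (new)  [load 225/325]
  125 → disc 2 (new)  [load 125/325]
  100 → disc 1  [load 325/325]
  100 → disc 2  [load 225/325]
  100 → disc 2  [load 325/325]
  75 → disc 3 (new)  [load 75/325]
  75 → disc 3  [load 150/325]
  50 → disc 3  [load 200/325]
  50 → disc 3  [load 250/325]
  25 → disc 3  [load 275/325]
  25 → disc 3  [load 300/325]
3 discs opened.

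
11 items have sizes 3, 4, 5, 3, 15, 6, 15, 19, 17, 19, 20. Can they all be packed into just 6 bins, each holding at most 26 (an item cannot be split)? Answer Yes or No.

Yes

A valid assignment using 6 bins:
  bin 1: 20 + 6 = 26
  bin 2: 19 + 5 = 24
  bin 3: 19 + 4 + 3 = 26
  bin 4: 17 + 3 = 20
  bin 5: 15 = 15
  bin 6: 15 = 15
Every load is within 26, so 6 bins suffice.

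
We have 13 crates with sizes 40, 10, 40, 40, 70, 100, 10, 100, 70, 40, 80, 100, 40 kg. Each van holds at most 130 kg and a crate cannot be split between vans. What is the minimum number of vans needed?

Total = 100 + 100 + 100 + 80 + 70 + 70 + 40 + 40 + 40 + 40 + 40 + 10 + 10 = 740 kg.
Lower bound: ⌈740/130⌉ = 6 vans.
A packing using 7 vans:
  van 1: 100 + 10 + 10 = 120
  van 2: 100 = 100
  van 3: 100 = 100
  van 4: 80 + 40 = 120
  van 5: 70 + 40 = 110
  van 6: 70 + 40 = 110
  van 7: 40 + 40 = 80
No arrangement into 6 vans stays within capacity, so 7 is optimal.

7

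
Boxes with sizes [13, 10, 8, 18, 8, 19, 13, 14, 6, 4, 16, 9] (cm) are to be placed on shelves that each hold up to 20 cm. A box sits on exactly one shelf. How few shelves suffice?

8

Total = 19 + 18 + 16 + 14 + 13 + 13 + 10 + 9 + 8 + 8 + 6 + 4 = 138 cm.
Lower bound: ⌈138/20⌉ = 7 shelves.
A packing using 8 shelves:
  shelf 1: 19 = 19
  shelf 2: 18 = 18
  shelf 3: 16 + 4 = 20
  shelf 4: 14 + 6 = 20
  shelf 5: 13 = 13
  shelf 6: 13 = 13
  shelf 7: 10 + 9 = 19
  shelf 8: 8 + 8 = 16
No arrangement into 7 shelves stays within capacity, so 8 is optimal.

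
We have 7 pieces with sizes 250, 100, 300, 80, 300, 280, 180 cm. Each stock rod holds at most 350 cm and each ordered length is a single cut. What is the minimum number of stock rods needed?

5

Total = 300 + 300 + 280 + 250 + 180 + 100 + 80 = 1490 cm.
Lower bound: ⌈1490/350⌉ = 5 stock rods.
A packing using 5 stock rods:
  stock rod 1: 300 = 300
  stock rod 2: 300 = 300
  stock rod 3: 280 = 280
  stock rod 4: 250 + 100 = 350
  stock rod 5: 180 + 80 = 260
This matches the lower bound, so 5 is optimal.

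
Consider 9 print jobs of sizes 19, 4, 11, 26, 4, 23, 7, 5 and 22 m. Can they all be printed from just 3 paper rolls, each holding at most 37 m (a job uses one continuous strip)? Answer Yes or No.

No

Total = 121 m; ⌈121/37⌉ = 4.
At least 4 paper rolls are required, but only 3 are allowed.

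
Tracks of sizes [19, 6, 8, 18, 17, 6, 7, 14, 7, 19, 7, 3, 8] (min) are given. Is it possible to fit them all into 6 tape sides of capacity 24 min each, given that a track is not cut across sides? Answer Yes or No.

No

Total = 139 min; ⌈139/24⌉ = 6.
The bound of 6 does not rule out 6, but exhaustive search shows no assignment into 6 tape sides of capacity 24 min exists — the minimum is 7.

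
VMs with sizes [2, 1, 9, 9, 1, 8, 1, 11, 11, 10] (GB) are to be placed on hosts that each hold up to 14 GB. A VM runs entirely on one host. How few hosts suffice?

Total = 11 + 11 + 10 + 9 + 9 + 8 + 2 + 1 + 1 + 1 = 63 GB.
Lower bound: ⌈63/14⌉ = 5 hosts.
Also, 6 VMs each exceed 7 GB, and no two of those can share a host, so at least 6 hosts are needed.
A packing using 6 hosts:
  host 1: 11 + 2 + 1 = 14
  host 2: 11 + 1 + 1 = 13
  host 3: 10 = 10
  host 4: 9 = 9
  host 5: 9 = 9
  host 6: 8 = 8
This matches the lower bound, so 6 is optimal.

6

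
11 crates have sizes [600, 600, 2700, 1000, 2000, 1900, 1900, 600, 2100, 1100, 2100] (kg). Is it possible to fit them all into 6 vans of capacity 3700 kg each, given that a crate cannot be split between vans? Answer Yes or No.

Yes

A valid assignment using 6 vans:
  van 1: 2700 + 1000 = 3700
  van 2: 2100 + 1100 = 3200
  van 3: 2100 + 600 + 600 = 3300
  van 4: 2000 + 600 = 2600
  van 5: 1900 = 1900
  van 6: 1900 = 1900
Every load is within 3700 kg, so 6 vans suffice.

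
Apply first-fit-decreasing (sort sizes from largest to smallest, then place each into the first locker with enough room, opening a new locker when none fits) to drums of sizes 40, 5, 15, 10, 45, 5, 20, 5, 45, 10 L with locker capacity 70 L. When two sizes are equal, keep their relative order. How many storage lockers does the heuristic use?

Sorted descending: 45, 45, 40, 20, 15, 10, 10, 5, 5, 5.
  45 → locker 1 (new)  [load 45/70]
  45 → locker 2 (new)  [load 45/70]
  40 → locker 3 (new)  [load 40/70]
  20 → locker 1  [load 65/70]
  15 → locker 2  [load 60/70]
  10 → locker 2  [load 70/70]
  10 → locker 3  [load 50/70]
  5 → locker 1  [load 70/70]
  5 → locker 3  [load 55/70]
  5 → locker 3  [load 60/70]
3 storage lockers opened.

3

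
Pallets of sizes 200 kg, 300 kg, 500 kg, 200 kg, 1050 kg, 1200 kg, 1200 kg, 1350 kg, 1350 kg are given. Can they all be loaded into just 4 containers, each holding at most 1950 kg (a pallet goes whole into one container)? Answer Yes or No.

No

Total = 7350 kg; ⌈7350/1950⌉ = 4.
5 pallets each exceed half the capacity and cannot share a container, forcing at least 5 containers.
At least 5 containers are required, but only 4 are allowed.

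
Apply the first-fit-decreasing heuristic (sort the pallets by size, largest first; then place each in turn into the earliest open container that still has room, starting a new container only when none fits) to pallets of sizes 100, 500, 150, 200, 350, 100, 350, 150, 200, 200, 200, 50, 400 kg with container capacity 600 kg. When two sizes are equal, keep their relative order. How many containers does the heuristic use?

5

Sorted descending: 500, 400, 350, 350, 200, 200, 200, 200, 150, 150, 100, 100, 50.
  500 → container 1 (new)  [load 500/600]
  400 → container 2 (new)  [load 400/600]
  350 → container 3 (new)  [load 350/600]
  350 → container 4 (new)  [load 350/600]
  200 → container 2  [load 600/600]
  200 → container 3  [load 550/600]
  200 → container 4  [load 550/600]
  200 → container 5 (new)  [load 200/600]
  150 → container 5  [load 350/600]
  150 → container 5  [load 500/600]
  100 → container 1  [load 600/600]
  100 → container 5  [load 600/600]
  50 → container 3  [load 600/600]
5 containers opened.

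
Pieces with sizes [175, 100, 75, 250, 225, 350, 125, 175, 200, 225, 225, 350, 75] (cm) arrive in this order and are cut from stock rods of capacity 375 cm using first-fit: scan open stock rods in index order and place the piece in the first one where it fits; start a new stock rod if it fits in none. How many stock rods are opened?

  175 → stock rod 1 (new)  [load 175/375]
  100 → stock rod 1  [load 275/375]
  75 → stock rod 1  [load 350/375]
  250 → stock rod 2 (new)  [load 250/375]
  225 → stock rod 3 (new)  [load 225/375]
  350 → stock rod 4 (new)  [load 350/375]
  125 → stock rod 2  [load 375/375]
  175 → stock rod 5 (new)  [load 175/375]
  200 → stock rod 5  [load 375/375]
  225 → stock rod 6 (new)  [load 225/375]
  225 → stock rod 7 (new)  [load 225/375]
  350 → stock rod 8 (new)  [load 350/375]
  75 → stock rod 3  [load 300/375]
8 stock rods opened.

8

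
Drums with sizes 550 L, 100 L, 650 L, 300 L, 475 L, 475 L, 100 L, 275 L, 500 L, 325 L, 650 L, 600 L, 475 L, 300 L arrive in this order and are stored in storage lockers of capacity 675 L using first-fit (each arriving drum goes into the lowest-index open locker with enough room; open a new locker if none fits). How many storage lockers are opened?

10

  550 → locker 1 (new)  [load 550/675]
  100 → locker 1  [load 650/675]
  650 → locker 2 (new)  [load 650/675]
  300 → locker 3 (new)  [load 300/675]
  475 → locker 4 (new)  [load 475/675]
  475 → locker 5 (new)  [load 475/675]
  100 → locker 3  [load 400/675]
  275 → locker 3  [load 675/675]
  500 → locker 6 (new)  [load 500/675]
  325 → locker 7 (new)  [load 325/675]
  650 → locker 8 (new)  [load 650/675]
  600 → locker 9 (new)  [load 600/675]
  475 → locker 10 (new)  [load 475/675]
  300 → locker 7  [load 625/675]
10 storage lockers opened.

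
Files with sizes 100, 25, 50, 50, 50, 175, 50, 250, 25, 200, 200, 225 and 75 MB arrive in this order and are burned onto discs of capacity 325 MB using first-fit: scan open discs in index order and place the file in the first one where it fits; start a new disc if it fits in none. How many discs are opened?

  100 → disc 1 (new)  [load 100/325]
  25 → disc 1  [load 125/325]
  50 → disc 1  [load 175/325]
  50 → disc 1  [load 225/325]
  50 → disc 1  [load 275/325]
  175 → disc 2 (new)  [load 175/325]
  50 → disc 1  [load 325/325]
  250 → disc 3 (new)  [load 250/325]
  25 → disc 2  [load 200/325]
  200 → disc 4 (new)  [load 200/325]
  200 → disc 5 (new)  [load 200/325]
  225 → disc 6 (new)  [load 225/325]
  75 → disc 2  [load 275/325]
6 discs opened.

6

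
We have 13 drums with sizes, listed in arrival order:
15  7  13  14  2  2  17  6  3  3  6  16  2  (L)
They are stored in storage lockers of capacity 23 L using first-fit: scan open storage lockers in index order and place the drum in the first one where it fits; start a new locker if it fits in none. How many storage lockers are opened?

5

  15 → locker 1 (new)  [load 15/23]
  7 → locker 1  [load 22/23]
  13 → locker 2 (new)  [load 13/23]
  14 → locker 3 (new)  [load 14/23]
  2 → locker 2  [load 15/23]
  2 → locker 2  [load 17/23]
  17 → locker 4 (new)  [load 17/23]
  6 → locker 2  [load 23/23]
  3 → locker 3  [load 17/23]
  3 → locker 3  [load 20/23]
  6 → locker 4  [load 23/23]
  16 → locker 5 (new)  [load 16/23]
  2 → locker 3  [load 22/23]
5 storage lockers opened.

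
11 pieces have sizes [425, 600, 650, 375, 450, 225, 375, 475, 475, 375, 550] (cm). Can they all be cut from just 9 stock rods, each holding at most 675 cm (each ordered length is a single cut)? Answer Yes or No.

Total = 4975 cm; ⌈4975/675⌉ = 8.
10 pieces each exceed half the capacity and cannot share a stock rod, forcing at least 10 stock rods.
At least 10 stock rods are required, but only 9 are allowed.

No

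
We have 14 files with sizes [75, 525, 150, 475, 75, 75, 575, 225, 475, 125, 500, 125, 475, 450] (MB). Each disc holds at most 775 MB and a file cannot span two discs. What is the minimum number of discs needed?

Total = 575 + 525 + 500 + 475 + 475 + 475 + 450 + 225 + 150 + 125 + 125 + 75 + 75 + 75 = 4325 MB.
Lower bound: ⌈4325/775⌉ = 6 discs.
Also, 7 files each exceed 775/2 MB, and no two of those can share a disc, so at least 7 discs are needed.
A packing using 7 discs:
  disc 1: 575 + 150 = 725
  disc 2: 525 + 225 = 750
  disc 3: 500 + 125 + 125 = 750
  disc 4: 475 + 75 + 75 + 75 = 700
  disc 5: 475 = 475
  disc 6: 475 = 475
  disc 7: 450 = 450
This matches the lower bound, so 7 is optimal.

7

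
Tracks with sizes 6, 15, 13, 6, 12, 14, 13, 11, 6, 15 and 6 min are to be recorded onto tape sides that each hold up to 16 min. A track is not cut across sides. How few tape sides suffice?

9

Total = 15 + 15 + 14 + 13 + 13 + 12 + 11 + 6 + 6 + 6 + 6 = 117 min.
Lower bound: ⌈117/16⌉ = 8 tape sides.
A packing using 9 tape sides:
  side 1: 15 = 15
  side 2: 15 = 15
  side 3: 14 = 14
  side 4: 13 = 13
  side 5: 13 = 13
  side 6: 12 = 12
  side 7: 11 = 11
  side 8: 6 + 6 = 12
  side 9: 6 + 6 = 12
No arrangement into 8 tape sides stays within capacity, so 9 is optimal.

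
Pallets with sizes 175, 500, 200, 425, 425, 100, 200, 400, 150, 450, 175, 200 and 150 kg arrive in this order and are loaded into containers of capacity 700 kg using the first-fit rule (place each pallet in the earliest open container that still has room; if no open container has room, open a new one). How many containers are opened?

  175 → container 1 (new)  [load 175/700]
  500 → container 1  [load 675/700]
  200 → container 2 (new)  [load 200/700]
  425 → container 2  [load 625/700]
  425 → container 3 (new)  [load 425/700]
  100 → container 3  [load 525/700]
  200 → container 4 (new)  [load 200/700]
  400 → container 4  [load 600/700]
  150 → container 3  [load 675/700]
  450 → container 5 (new)  [load 450/700]
  175 → container 5  [load 625/700]
  200 → container 6 (new)  [load 200/700]
  150 → container 6  [load 350/700]
6 containers opened.

6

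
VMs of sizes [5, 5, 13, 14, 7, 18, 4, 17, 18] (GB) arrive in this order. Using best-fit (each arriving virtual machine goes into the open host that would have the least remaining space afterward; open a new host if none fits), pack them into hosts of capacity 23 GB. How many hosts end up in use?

5

  5 → host 1 (new)  [load 5/23]
  5 → host 1  [load 10/23]
  13 → host 1  [load 23/23]
  14 → host 2 (new)  [load 14/23]
  7 → host 2  [load 21/23]
  18 → host 3 (new)  [load 18/23]
  4 → host 3  [load 22/23]
  17 → host 4 (new)  [load 17/23]
  18 → host 5 (new)  [load 18/23]
5 hosts opened.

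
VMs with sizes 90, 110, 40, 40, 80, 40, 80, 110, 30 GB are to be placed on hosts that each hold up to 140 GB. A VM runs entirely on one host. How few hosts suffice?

Total = 110 + 110 + 90 + 80 + 80 + 40 + 40 + 40 + 30 = 620 GB.
Lower bound: ⌈620/140⌉ = 5 hosts.
A packing using 5 hosts:
  host 1: 110 + 30 = 140
  host 2: 110 = 110
  host 3: 90 + 40 = 130
  host 4: 80 + 40 = 120
  host 5: 80 + 40 = 120
This matches the lower bound, so 5 is optimal.

5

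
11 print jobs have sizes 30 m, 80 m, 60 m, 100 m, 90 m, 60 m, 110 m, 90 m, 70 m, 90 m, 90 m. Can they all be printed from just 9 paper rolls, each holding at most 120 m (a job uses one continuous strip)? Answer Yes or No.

Yes

A valid assignment using 9 paper rolls:
  roll 1: 110 = 110
  roll 2: 100 = 100
  roll 3: 90 + 30 = 120
  roll 4: 90 = 90
  roll 5: 90 = 90
  roll 6: 90 = 90
  roll 7: 80 = 80
  roll 8: 70 = 70
  roll 9: 60 + 60 = 120
Every load is within 120 m, so 9 paper rolls suffice.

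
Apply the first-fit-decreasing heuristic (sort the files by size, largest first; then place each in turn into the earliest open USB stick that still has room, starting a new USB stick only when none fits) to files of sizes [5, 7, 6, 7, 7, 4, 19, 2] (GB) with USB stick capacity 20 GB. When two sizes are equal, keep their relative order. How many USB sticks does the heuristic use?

3

Sorted descending: 19, 7, 7, 7, 6, 5, 4, 2.
  19 → USB stick 1 (new)  [load 19/20]
  7 → USB stick 2 (new)  [load 7/20]
  7 → USB stick 2  [load 14/20]
  7 → USB stick 3 (new)  [load 7/20]
  6 → USB stick 2  [load 20/20]
  5 → USB stick 3  [load 12/20]
  4 → USB stick 3  [load 16/20]
  2 → USB stick 3  [load 18/20]
3 USB sticks opened.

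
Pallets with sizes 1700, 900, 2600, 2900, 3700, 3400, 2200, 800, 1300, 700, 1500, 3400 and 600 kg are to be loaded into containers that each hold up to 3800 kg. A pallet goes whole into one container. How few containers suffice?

Total = 3700 + 3400 + 3400 + 2900 + 2600 + 2200 + 1700 + 1500 + 1300 + 900 + 800 + 700 + 600 = 25700 kg.
Lower bound: ⌈25700/3800⌉ = 7 containers.
A packing using 8 containers:
  container 1: 3700 = 3700
  container 2: 3400 = 3400
  container 3: 3400 = 3400
  container 4: 2900 + 900 = 3800
  container 5: 2600 + 800 = 3400
  container 6: 2200 + 1500 = 3700
  container 7: 1700 + 1300 + 700 = 3700
  container 8: 600 = 600
No arrangement into 7 containers stays within capacity, so 8 is optimal.

8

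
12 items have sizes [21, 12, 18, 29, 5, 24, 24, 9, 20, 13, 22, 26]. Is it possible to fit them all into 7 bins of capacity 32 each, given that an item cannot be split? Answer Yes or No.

No

Total = 223; ⌈223/32⌉ = 7.
8 items each exceed half the capacity and cannot share a bin, forcing at least 8 bins.
At least 8 bins are required, but only 7 are allowed.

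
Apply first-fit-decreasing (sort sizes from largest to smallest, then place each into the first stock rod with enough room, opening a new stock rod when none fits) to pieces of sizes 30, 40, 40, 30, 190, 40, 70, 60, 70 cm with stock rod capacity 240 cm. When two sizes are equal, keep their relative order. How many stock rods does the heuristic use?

Sorted descending: 190, 70, 70, 60, 40, 40, 40, 30, 30.
  190 → stock rod 1 (new)  [load 190/240]
  70 → stock rod 2 (new)  [load 70/240]
  70 → stock rod 2  [load 140/240]
  60 → stock rod 2  [load 200/240]
  40 → stock rod 1  [load 230/240]
  40 → stock rod 2  [load 240/240]
  40 → stock rod 3 (new)  [load 40/240]
  30 → stock rod 3  [load 70/240]
  30 → stock rod 3  [load 100/240]
3 stock rods opened.

3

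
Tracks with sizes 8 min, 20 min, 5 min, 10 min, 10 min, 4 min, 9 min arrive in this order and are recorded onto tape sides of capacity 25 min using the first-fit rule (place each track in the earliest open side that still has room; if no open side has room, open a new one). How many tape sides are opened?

3

  8 → side 1 (new)  [load 8/25]
  20 → side 2 (new)  [load 20/25]
  5 → side 1  [load 13/25]
  10 → side 1  [load 23/25]
  10 → side 3 (new)  [load 10/25]
  4 → side 2  [load 24/25]
  9 → side 3  [load 19/25]
3 tape sides opened.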